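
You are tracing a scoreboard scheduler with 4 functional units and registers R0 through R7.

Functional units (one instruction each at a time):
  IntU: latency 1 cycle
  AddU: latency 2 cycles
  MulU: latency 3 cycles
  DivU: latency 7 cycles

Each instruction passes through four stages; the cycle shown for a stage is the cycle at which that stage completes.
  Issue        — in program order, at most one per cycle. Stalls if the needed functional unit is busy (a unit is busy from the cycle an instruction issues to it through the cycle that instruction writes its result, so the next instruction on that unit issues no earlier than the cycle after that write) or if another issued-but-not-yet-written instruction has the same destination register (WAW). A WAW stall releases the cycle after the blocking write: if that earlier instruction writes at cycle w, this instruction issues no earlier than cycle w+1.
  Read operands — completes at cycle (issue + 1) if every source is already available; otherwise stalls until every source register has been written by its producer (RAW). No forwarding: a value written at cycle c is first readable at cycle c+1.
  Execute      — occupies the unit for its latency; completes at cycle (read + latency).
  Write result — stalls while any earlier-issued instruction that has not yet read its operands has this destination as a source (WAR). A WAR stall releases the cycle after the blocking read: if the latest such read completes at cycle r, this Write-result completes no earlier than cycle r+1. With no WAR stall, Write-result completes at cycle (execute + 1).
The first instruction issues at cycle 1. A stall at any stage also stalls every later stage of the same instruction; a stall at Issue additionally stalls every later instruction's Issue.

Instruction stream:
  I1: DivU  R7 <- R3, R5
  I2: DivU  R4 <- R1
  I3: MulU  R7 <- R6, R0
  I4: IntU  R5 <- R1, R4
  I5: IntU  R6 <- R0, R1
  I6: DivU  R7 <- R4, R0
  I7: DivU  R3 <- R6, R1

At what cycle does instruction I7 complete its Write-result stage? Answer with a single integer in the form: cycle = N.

I1  is:1  ro:2  ex:9  wr:10
I2  is:11  ro:12  ex:19  wr:20  — struct: DivU busy until I1 writes@10
I3  is:12  ro:13  ex:16  wr:17
I4  is:13  ro:21  ex:22  wr:23  — RAW R4: wait I2 write@20
I5  is:24  ro:25  ex:26  wr:27  — struct: IntU busy until I4 writes@23
I6  is:25  ro:26  ex:33  wr:34
I7  is:35  ro:36  ex:43  wr:44  — struct: DivU busy until I6 writes@34

cycle = 44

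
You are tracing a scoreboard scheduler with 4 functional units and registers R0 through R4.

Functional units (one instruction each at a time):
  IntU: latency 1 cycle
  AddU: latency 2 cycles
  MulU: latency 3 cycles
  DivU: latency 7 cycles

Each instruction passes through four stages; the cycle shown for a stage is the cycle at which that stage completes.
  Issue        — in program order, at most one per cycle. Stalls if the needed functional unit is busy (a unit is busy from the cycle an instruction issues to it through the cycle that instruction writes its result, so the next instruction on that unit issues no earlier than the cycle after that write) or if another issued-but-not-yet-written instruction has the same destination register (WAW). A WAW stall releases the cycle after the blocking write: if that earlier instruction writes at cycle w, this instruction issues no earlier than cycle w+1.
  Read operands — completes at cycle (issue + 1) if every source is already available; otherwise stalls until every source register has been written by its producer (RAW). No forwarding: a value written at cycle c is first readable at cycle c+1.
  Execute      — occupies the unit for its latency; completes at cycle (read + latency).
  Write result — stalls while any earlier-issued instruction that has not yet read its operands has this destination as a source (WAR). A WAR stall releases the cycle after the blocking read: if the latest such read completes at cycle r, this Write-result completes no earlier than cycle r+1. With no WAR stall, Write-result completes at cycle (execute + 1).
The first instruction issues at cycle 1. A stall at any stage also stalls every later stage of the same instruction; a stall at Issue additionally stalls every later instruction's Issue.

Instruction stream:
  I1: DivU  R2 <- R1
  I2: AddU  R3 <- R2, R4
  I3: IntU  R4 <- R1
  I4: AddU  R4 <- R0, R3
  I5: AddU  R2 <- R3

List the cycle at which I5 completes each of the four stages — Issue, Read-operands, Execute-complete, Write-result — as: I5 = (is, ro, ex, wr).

I5 = (20, 21, 23, 24)

I1  is:1  ro:2  ex:9  wr:10
I2  is:2  ro:11  ex:13  wr:14  — RAW R2: wait I1 write@10
I3  is:3  ro:4  ex:5  wr:12  — WAR R4: wait I2 read@11
I4  is:15  ro:16  ex:18  wr:19  — struct: AddU busy until I2 writes@14
I5  is:20  ro:21  ex:23  wr:24  — struct: AddU busy until I4 writes@19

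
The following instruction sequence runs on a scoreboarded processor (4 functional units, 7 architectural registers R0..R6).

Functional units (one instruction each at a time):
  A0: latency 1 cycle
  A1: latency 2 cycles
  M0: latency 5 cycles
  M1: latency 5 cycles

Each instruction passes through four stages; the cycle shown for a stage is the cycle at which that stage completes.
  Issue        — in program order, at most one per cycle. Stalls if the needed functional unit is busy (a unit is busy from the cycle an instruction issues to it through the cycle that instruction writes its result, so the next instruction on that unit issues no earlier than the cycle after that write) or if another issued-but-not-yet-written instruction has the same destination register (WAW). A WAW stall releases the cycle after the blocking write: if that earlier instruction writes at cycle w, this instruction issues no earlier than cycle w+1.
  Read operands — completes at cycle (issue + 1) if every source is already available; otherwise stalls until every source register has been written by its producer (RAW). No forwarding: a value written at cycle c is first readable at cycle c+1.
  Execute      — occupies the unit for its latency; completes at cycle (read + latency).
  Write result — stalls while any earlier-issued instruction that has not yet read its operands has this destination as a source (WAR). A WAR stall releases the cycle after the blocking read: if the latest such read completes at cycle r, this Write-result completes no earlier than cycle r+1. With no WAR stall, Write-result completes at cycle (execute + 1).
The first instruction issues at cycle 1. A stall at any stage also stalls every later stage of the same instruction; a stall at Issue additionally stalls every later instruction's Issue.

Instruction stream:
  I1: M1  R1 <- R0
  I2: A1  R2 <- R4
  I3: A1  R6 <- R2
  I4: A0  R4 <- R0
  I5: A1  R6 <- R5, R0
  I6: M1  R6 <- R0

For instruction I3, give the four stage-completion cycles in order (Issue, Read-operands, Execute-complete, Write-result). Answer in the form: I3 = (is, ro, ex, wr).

I3 = (7, 8, 10, 11)

  I1 | 1 | 2 | 7 | 8
  I2 | 2 | 3 | 5 | 6
  I3 | 7 | 8 | 10 | 11   struct: A1 busy until I2 writes@6
  I4 | 8 | 9 | 10 | 11
  I5 | 12 | 13 | 15 | 16   struct: A1 busy until I3 writes@11
  I6 | 17 | 18 | 23 | 24   WAW R6: wait I5 write@16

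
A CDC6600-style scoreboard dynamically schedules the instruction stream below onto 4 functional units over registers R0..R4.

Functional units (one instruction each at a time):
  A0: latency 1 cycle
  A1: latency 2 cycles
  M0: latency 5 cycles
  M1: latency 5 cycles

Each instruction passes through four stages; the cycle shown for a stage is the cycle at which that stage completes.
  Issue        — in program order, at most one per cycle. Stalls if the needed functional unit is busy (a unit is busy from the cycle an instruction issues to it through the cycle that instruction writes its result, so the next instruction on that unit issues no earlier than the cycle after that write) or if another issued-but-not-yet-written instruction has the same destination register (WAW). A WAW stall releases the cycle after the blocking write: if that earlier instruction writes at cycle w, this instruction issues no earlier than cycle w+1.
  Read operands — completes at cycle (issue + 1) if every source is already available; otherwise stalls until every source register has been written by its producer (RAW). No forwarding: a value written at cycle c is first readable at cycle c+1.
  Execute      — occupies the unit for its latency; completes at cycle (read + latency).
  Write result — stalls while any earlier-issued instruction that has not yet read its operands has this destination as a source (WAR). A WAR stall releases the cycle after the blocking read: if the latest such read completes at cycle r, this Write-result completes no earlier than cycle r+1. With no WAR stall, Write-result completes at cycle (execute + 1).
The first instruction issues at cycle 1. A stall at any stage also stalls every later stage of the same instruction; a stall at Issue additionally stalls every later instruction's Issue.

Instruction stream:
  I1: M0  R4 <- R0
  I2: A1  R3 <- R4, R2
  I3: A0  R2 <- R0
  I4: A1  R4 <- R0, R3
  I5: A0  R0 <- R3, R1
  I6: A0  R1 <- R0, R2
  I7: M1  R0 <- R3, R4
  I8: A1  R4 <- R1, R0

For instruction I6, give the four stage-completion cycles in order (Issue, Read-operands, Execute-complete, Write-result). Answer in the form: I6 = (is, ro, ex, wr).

I6 = (18, 19, 20, 21)

  I1 | 1 | 2 | 7 | 8
  I2 | 2 | 9 | 11 | 12   RAW R4: wait I1 write@8
  I3 | 3 | 4 | 5 | 10   WAR R2: wait I2 read@9
  I4 | 13 | 14 | 16 | 17   struct: A1 busy until I2 writes@12
  I5 | 14 | 15 | 16 | 17
  I6 | 18 | 19 | 20 | 21   struct: A0 busy until I5 writes@17
  I7 | 19 | 20 | 25 | 26
  I8 | 20 | 27 | 29 | 30   RAW R0: wait I7 write@26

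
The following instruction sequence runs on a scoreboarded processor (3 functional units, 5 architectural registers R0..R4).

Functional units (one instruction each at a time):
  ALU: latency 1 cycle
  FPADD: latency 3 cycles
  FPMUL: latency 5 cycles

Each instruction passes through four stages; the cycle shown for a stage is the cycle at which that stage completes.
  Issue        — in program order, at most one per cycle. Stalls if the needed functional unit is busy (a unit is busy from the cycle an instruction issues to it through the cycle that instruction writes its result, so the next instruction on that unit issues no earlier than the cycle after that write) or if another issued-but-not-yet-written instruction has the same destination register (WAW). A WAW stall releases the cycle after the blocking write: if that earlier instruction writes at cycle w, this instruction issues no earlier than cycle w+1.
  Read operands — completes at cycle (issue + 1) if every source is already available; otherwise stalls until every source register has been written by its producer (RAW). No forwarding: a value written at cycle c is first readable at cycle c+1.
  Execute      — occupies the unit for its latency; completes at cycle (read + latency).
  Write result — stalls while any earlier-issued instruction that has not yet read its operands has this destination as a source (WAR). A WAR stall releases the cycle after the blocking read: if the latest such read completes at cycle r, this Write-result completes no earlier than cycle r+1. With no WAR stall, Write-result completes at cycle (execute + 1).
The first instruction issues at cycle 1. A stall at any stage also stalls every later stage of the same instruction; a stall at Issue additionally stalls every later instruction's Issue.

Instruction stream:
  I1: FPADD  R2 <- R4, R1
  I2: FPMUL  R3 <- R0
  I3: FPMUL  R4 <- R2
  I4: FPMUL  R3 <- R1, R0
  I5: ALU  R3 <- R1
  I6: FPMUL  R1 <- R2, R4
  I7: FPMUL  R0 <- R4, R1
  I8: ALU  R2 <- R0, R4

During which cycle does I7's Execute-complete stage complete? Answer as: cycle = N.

cycle = 41

  I1 | 1 | 2 | 5 | 6
  I2 | 2 | 3 | 8 | 9
  I3 | 10 | 11 | 16 | 17   struct: FPMUL busy until I2 writes@9
  I4 | 18 | 19 | 24 | 25   struct: FPMUL busy until I3 writes@17
  I5 | 26 | 27 | 28 | 29   WAW R3: wait I4 write@25
  I6 | 27 | 28 | 33 | 34
  I7 | 35 | 36 | 41 | 42   struct: FPMUL busy until I6 writes@34
  I8 | 36 | 43 | 44 | 45   RAW R0: wait I7 write@42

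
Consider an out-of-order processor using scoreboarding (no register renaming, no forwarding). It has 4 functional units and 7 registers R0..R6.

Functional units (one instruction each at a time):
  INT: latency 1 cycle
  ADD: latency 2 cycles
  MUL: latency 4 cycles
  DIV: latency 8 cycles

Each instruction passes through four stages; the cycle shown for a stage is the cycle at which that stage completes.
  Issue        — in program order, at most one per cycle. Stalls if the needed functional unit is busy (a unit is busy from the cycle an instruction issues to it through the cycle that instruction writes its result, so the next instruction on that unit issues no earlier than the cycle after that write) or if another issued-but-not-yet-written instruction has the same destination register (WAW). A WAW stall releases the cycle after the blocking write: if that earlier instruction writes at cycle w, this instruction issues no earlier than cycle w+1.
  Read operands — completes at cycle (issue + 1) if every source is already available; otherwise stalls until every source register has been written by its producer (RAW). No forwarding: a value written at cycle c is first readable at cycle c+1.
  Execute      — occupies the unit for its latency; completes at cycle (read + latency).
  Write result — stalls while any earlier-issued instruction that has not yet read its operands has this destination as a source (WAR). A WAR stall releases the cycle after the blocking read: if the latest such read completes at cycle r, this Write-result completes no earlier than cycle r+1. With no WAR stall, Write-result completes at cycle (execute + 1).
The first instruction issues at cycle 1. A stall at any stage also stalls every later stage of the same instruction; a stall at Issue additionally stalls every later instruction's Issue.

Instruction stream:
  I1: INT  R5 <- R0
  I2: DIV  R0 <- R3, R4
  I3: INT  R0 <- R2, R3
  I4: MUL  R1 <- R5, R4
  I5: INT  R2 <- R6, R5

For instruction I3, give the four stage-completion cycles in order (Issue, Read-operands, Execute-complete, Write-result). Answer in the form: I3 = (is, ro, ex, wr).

I1  is:1  ro:2  ex:3  wr:4
I2  is:2  ro:3  ex:11  wr:12
I3  is:13  ro:14  ex:15  wr:16  — WAW R0: wait I2 write@12
I4  is:14  ro:15  ex:19  wr:20
I5  is:17  ro:18  ex:19  wr:20  — struct: INT busy until I3 writes@16

I3 = (13, 14, 15, 16)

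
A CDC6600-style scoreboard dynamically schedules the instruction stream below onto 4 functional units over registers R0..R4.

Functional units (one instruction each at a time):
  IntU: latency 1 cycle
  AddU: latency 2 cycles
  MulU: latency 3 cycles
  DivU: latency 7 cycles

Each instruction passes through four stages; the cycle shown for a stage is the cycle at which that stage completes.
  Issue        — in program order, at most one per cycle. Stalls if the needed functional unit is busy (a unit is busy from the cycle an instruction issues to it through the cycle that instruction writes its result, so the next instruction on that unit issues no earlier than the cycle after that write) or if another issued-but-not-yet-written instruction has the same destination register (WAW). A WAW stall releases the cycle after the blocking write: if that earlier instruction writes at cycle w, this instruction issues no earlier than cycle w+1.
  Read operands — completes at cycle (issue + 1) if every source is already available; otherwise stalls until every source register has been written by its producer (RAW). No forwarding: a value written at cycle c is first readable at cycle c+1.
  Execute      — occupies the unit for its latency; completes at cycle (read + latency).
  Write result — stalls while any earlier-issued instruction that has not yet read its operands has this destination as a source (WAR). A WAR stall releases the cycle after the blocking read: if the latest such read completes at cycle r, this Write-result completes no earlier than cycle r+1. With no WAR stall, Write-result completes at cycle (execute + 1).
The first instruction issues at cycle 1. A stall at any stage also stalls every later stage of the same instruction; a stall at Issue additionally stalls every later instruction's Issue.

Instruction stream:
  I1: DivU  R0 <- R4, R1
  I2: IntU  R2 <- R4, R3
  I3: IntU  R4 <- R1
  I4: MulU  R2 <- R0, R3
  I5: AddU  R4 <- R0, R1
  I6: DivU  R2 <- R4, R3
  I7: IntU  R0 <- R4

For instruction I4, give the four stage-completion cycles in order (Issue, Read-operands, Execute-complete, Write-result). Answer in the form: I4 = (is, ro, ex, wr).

I4 = (7, 11, 14, 15)

c1: I1 dispatched to DivU
c2: I1 operands ready, I2 dispatched to IntU
c3: I2 operands ready
c4: I2 complete
c5: R2←I2
c6: I3 dispatched to IntU
c7: I3 operands ready, I4 dispatched to MulU
c8: I3 complete
c9: I1 complete, R4←I3
c10: R0←I1, I5 dispatched to AddU
c11: I4 operands ready, I5 operands ready
c13: I5 complete
c14: I4 complete, R4←I5
c15: R2←I4
c16: I6 dispatched to DivU
c17: I6 operands ready, I7 dispatched to IntU
c18: I7 operands ready
c19: I7 complete
c20: R0←I7
c24: I6 complete
c25: R2←I6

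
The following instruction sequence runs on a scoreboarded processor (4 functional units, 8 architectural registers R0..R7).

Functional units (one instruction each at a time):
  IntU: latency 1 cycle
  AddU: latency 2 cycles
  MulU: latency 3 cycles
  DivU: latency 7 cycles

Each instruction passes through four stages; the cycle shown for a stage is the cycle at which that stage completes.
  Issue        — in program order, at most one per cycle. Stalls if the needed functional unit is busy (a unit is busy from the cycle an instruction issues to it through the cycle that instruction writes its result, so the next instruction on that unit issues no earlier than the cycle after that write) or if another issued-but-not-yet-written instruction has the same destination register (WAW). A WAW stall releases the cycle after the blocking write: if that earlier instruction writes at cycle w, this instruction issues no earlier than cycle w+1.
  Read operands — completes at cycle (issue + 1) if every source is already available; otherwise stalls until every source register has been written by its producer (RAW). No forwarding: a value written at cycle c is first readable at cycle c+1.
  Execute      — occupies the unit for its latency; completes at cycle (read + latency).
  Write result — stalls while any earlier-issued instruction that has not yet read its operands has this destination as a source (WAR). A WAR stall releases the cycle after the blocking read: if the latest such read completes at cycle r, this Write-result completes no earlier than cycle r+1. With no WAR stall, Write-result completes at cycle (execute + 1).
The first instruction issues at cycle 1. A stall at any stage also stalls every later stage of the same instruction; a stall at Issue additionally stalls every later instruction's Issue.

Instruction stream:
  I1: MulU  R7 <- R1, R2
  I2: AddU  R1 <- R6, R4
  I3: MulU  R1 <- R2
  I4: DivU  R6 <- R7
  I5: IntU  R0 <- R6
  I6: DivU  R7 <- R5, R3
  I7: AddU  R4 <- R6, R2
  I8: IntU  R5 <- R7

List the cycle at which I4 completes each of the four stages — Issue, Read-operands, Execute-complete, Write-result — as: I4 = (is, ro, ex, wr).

t=1  issue I1 (MulU)
t=2  I1 read-ops | issue I2 (AddU)
t=3  I2 read-ops
t=5  I1 finished on MulU | I2 finished on AddU
t=6  I1→R7 | I2→R1
t=7  issue I3 (MulU)
t=8  I3 read-ops | issue I4 (DivU)
t=9  I4 read-ops | issue I5 (IntU)
t=11  I3 finished on MulU
t=12  I3→R1
t=16  I4 finished on DivU
t=17  I4→R6
t=18  I5 read-ops | issue I6 (DivU)
t=19  I5 finished on IntU | I6 read-ops | issue I7 (AddU)
t=20  I5→R0 | I7 read-ops
t=21  issue I8 (IntU)
t=22  I7 finished on AddU
t=23  I7→R4
t=26  I6 finished on DivU
t=27  I6→R7
t=28  I8 read-ops
t=29  I8 finished on IntU
t=30  I8→R5

I4 = (8, 9, 16, 17)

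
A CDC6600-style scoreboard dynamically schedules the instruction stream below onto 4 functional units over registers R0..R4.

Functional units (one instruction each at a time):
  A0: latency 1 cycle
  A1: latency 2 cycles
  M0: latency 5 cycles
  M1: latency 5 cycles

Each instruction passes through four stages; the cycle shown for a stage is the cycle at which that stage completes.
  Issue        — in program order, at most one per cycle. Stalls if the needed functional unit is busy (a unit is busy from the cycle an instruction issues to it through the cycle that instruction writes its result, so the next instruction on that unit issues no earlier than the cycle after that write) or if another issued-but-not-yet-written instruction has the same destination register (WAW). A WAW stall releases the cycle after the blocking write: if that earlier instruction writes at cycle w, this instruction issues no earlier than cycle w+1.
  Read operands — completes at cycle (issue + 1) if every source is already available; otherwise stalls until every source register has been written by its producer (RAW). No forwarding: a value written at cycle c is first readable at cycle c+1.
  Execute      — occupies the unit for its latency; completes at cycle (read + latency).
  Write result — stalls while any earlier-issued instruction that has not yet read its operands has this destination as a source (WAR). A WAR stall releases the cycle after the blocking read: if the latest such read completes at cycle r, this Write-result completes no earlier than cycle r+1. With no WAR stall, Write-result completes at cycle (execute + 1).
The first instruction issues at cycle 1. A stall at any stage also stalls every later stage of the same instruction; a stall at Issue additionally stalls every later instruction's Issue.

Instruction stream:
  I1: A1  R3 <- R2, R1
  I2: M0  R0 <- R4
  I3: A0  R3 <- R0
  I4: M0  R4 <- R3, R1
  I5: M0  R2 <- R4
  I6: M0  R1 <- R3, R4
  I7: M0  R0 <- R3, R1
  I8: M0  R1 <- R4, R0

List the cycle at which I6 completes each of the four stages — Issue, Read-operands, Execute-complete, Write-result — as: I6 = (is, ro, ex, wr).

  I1 | 1 | 2 | 4 | 5
  I2 | 2 | 3 | 8 | 9
  I3 | 6 | 10 | 11 | 12   WAW R3: wait I1 write@5 · RAW R0: wait I2 write@9
  I4 | 10 | 13 | 18 | 19   struct: M0 busy until I2 writes@9 · RAW R3: wait I3 write@12
  I5 | 20 | 21 | 26 | 27   struct: M0 busy until I4 writes@19
  I6 | 28 | 29 | 34 | 35   struct: M0 busy until I5 writes@27
  I7 | 36 | 37 | 42 | 43   struct: M0 busy until I6 writes@35
  I8 | 44 | 45 | 50 | 51   struct: M0 busy until I7 writes@43

I6 = (28, 29, 34, 35)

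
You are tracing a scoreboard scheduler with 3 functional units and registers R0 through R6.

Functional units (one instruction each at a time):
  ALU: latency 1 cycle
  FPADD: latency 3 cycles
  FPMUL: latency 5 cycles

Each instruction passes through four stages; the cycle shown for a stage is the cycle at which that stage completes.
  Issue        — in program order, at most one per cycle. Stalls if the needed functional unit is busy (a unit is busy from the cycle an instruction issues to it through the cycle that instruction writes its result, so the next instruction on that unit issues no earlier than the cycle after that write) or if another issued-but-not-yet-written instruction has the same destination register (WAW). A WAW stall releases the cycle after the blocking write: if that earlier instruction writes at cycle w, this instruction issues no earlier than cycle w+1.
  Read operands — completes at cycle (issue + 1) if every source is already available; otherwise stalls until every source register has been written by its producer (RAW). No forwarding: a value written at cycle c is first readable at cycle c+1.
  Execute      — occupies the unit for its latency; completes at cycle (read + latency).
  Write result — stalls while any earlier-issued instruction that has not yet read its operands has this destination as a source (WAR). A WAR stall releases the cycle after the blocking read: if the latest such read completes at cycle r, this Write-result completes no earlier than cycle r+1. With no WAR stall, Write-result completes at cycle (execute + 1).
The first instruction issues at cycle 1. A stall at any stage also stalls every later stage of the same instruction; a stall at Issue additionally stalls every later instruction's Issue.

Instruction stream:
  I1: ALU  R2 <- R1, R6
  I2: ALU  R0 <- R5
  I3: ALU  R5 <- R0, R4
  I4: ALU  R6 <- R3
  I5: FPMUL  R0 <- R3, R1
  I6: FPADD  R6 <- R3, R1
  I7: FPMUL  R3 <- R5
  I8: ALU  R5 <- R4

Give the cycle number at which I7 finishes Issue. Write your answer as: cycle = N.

cycle = 22

I1 -> (1, 2, 3, 4)
I2 -> (5, 6, 7, 8)  // struct: ALU busy until I1 writes@4
I3 -> (9, 10, 11, 12)  // struct: ALU busy until I2 writes@8
I4 -> (13, 14, 15, 16)  // struct: ALU busy until I3 writes@12
I5 -> (14, 15, 20, 21)
I6 -> (17, 18, 21, 22)  // WAW R6: wait I4 write@16
I7 -> (22, 23, 28, 29)  // struct: FPMUL busy until I5 writes@21
I8 -> (23, 24, 25, 26)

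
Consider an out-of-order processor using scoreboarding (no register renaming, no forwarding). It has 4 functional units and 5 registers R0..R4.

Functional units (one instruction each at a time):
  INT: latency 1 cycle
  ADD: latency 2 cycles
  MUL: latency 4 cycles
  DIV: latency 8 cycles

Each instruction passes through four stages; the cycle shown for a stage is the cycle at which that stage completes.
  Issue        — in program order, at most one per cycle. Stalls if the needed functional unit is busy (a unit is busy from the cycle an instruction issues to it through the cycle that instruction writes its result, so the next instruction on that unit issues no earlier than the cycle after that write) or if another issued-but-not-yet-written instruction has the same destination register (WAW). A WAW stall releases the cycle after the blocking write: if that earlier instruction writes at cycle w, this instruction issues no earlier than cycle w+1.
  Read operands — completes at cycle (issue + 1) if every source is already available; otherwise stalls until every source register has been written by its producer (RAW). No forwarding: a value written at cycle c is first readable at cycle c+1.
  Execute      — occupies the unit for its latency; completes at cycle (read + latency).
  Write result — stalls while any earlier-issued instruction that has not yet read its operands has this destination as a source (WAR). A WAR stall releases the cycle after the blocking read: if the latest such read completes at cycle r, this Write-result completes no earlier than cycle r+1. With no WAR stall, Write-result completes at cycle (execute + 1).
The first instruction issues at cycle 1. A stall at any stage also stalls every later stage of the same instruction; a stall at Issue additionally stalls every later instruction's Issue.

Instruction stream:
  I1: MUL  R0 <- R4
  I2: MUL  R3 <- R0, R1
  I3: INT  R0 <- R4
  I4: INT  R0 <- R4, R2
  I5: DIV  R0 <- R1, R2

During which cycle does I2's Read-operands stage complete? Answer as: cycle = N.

cycle = 9

c1: issue I1 (MUL)
c2: I1 read-ops
c6: I1 finished on MUL
c7: I1→R0
c8: issue I2 (MUL)
c9: I2 read-ops; issue I3 (INT)
c10: I3 read-ops
c11: I3 finished on INT
c12: I3→R0
c13: I2 finished on MUL; issue I4 (INT)
c14: I2→R3; I4 read-ops
c15: I4 finished on INT
c16: I4→R0
c17: issue I5 (DIV)
c18: I5 read-ops
c26: I5 finished on DIV
c27: I5→R0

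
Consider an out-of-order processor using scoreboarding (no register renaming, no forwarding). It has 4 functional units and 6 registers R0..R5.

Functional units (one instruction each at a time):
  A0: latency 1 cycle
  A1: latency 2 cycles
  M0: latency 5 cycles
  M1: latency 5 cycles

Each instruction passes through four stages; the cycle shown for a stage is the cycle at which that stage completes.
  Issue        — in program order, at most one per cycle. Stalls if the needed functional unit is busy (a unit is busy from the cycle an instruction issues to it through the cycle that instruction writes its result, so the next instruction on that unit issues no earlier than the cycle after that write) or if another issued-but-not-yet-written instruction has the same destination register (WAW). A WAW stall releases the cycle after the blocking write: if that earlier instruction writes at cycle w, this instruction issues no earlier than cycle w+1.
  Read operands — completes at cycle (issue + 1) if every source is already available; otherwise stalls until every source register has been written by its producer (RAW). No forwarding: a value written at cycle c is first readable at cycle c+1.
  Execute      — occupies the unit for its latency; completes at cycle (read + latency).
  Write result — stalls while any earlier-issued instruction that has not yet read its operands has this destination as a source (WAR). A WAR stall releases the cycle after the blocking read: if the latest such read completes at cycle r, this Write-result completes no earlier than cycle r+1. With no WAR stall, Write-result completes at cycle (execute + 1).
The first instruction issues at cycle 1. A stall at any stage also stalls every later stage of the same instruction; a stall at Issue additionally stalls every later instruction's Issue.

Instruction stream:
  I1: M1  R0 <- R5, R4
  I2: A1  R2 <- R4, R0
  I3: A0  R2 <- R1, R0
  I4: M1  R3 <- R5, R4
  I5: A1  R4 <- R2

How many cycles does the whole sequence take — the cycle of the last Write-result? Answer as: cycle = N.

I1: IS=1 RO=2 EX=7 WR=8
I2: IS=2 RO=9 EX=11 WR=12  [RAW R0: wait I1 write@8]
I3: IS=13 RO=14 EX=15 WR=16  [WAW R2: wait I2 write@12]
I4: IS=14 RO=15 EX=20 WR=21
I5: IS=15 RO=17 EX=19 WR=20  [RAW R2: wait I3 write@16]

cycle = 21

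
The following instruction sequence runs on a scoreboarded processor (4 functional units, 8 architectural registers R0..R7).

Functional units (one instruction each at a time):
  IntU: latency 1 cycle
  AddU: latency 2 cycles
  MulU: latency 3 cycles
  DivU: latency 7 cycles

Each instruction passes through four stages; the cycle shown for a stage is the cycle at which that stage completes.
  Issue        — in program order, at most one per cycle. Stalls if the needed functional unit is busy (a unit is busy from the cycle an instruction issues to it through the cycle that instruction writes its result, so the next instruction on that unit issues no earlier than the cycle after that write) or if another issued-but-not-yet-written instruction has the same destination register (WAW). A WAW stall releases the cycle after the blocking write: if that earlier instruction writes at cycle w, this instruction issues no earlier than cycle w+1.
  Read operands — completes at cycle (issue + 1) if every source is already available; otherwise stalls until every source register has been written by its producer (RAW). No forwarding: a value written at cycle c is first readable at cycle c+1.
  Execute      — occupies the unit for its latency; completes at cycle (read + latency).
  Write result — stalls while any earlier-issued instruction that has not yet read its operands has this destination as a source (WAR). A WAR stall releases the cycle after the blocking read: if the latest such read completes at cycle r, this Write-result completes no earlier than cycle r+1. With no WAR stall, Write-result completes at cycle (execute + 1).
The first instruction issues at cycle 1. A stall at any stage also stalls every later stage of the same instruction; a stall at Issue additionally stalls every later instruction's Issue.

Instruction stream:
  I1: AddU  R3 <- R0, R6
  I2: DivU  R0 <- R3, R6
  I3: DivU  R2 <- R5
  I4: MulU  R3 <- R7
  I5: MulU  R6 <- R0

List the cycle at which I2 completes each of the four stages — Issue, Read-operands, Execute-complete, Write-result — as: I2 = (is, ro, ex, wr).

I1: IS=1 RO=2 EX=4 WR=5
I2: IS=2 RO=6 EX=13 WR=14  [RAW R3: wait I1 write@5]
I3: IS=15 RO=16 EX=23 WR=24  [struct: DivU busy until I2 writes@14]
I4: IS=16 RO=17 EX=20 WR=21
I5: IS=22 RO=23 EX=26 WR=27  [struct: MulU busy until I4 writes@21]

I2 = (2, 6, 13, 14)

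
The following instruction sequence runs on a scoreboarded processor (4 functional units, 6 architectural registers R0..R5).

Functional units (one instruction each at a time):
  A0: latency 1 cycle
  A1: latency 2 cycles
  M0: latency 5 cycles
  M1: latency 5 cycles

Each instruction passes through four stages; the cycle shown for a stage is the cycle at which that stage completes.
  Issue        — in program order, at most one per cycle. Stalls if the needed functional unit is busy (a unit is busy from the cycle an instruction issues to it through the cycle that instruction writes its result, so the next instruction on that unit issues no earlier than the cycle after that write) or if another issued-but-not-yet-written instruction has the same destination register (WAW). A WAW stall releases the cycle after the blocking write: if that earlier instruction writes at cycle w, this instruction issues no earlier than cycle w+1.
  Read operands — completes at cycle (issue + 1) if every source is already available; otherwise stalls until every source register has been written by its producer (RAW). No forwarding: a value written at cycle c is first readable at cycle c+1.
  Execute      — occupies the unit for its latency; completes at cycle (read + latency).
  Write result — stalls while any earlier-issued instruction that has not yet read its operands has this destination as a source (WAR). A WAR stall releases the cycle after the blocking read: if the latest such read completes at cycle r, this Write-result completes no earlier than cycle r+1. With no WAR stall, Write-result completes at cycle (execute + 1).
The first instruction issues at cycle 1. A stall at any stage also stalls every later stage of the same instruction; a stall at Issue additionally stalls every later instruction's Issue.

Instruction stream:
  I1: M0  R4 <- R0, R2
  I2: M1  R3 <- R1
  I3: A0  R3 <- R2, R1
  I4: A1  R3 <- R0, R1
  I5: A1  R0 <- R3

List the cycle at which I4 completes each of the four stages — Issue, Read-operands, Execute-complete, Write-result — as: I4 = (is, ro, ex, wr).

I1  is:1  ro:2  ex:7  wr:8
I2  is:2  ro:3  ex:8  wr:9
I3  is:10  ro:11  ex:12  wr:13  — WAW R3: wait I2 write@9
I4  is:14  ro:15  ex:17  wr:18  — WAW R3: wait I3 write@13
I5  is:19  ro:20  ex:22  wr:23  — struct: A1 busy until I4 writes@18

I4 = (14, 15, 17, 18)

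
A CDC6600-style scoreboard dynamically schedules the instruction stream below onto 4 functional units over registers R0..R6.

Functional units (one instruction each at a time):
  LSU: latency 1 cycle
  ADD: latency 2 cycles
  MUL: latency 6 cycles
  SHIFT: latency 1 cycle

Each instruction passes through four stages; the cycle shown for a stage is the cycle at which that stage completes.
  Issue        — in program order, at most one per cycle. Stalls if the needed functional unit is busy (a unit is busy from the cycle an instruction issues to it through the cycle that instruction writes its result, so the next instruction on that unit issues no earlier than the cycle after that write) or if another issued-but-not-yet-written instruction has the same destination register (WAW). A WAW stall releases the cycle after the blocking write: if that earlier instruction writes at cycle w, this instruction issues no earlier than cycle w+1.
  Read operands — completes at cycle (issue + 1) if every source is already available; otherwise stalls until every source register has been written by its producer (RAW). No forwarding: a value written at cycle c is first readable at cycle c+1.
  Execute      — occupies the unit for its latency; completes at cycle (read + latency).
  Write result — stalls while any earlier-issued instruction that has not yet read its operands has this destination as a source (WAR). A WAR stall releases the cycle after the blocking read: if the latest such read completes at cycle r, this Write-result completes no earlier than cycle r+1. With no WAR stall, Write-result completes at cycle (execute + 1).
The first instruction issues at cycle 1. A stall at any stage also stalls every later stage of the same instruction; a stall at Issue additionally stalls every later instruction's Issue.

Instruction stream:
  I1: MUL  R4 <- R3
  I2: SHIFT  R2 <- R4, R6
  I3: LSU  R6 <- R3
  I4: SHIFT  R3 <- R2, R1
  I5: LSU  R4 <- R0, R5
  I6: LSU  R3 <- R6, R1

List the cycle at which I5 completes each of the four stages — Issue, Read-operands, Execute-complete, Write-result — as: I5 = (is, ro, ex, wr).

cycle 1: I1→MUL
cycle 2: I1 RO, I2→SHIFT
cycle 3: I3→LSU
cycle 4: I3 RO
cycle 5: I3 EX
cycle 8: I1 EX
cycle 9: I1 WR R4
cycle 10: I2 RO
cycle 11: I2 EX, I3 WR R6
cycle 12: I2 WR R2
cycle 13: I4→SHIFT
cycle 14: I4 RO, I5→LSU
cycle 15: I4 EX, I5 RO
cycle 16: I4 WR R3, I5 EX
cycle 17: I5 WR R4
cycle 18: I6→LSU
cycle 19: I6 RO
cycle 20: I6 EX
cycle 21: I6 WR R3

I5 = (14, 15, 16, 17)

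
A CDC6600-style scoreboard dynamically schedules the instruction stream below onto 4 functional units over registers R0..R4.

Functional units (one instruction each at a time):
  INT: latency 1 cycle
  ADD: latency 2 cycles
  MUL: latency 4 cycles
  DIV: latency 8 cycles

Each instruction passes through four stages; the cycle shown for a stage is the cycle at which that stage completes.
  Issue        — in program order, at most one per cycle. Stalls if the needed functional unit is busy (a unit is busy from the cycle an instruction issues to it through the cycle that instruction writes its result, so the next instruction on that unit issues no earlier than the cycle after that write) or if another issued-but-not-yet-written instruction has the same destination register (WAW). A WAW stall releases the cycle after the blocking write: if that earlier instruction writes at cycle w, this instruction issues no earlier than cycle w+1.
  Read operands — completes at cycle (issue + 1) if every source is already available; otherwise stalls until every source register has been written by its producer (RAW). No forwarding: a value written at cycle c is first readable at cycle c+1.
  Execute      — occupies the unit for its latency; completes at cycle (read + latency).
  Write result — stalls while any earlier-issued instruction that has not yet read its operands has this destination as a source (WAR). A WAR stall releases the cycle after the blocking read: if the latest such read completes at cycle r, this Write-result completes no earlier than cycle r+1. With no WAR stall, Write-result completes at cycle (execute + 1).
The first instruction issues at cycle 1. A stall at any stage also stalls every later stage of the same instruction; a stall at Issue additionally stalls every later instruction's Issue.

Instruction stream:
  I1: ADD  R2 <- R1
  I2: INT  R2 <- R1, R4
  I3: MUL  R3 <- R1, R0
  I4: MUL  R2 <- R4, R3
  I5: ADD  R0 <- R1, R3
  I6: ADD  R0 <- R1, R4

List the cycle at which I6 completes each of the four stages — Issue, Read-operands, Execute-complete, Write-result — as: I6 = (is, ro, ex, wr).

I6 = (20, 21, 23, 24)

I1  is:1  ro:2  ex:4  wr:5
I2  is:6  ro:7  ex:8  wr:9  — WAW R2: wait I1 write@5
I3  is:7  ro:8  ex:12  wr:13
I4  is:14  ro:15  ex:19  wr:20  — struct: MUL busy until I3 writes@13
I5  is:15  ro:16  ex:18  wr:19
I6  is:20  ro:21  ex:23  wr:24  — struct: ADD busy until I5 writes@19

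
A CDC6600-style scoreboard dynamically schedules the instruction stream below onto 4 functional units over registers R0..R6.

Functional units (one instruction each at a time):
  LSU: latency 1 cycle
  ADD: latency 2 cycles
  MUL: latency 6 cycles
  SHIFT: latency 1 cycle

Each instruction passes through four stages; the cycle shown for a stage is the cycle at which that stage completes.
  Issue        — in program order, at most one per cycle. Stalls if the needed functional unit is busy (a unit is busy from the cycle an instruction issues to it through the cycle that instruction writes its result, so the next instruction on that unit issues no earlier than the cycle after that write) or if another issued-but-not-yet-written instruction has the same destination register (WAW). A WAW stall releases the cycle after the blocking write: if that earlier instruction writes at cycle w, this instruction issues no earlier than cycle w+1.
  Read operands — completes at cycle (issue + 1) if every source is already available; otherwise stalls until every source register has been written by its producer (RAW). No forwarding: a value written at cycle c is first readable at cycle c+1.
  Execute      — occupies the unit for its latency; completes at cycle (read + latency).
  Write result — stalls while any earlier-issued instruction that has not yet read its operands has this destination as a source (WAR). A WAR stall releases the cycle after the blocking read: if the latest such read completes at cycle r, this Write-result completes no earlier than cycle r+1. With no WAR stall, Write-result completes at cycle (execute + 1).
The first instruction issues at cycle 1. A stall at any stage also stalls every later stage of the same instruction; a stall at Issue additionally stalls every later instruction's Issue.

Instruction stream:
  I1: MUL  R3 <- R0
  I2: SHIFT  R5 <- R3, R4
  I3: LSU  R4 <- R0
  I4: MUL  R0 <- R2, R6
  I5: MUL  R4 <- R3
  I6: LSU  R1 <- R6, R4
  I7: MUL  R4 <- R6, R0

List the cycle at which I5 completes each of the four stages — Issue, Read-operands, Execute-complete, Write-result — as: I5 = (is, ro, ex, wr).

  I1 | 1 | 2 | 8 | 9
  I2 | 2 | 10 | 11 | 12   RAW R3: wait I1 write@9
  I3 | 3 | 4 | 5 | 11   WAR R4: wait I2 read@10
  I4 | 10 | 11 | 17 | 18   struct: MUL busy until I1 writes@9
  I5 | 19 | 20 | 26 | 27   struct: MUL busy until I4 writes@18
  I6 | 20 | 28 | 29 | 30   RAW R4: wait I5 write@27
  I7 | 28 | 29 | 35 | 36   struct: MUL busy until I5 writes@27

I5 = (19, 20, 26, 27)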